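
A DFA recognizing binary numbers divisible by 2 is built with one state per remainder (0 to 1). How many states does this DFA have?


Divisibility by 2 is tracked via the remainder mod 2: 0, 1, ..., 1
The construction assigns one state to each remainder
Number of remainders = 2

2


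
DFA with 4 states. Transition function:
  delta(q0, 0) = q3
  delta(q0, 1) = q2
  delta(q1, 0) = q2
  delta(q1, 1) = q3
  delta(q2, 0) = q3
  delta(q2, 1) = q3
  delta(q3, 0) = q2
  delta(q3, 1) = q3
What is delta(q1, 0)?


Looking up transition function:
delta(q1, 0) in the table
Row: q1, Column: 0
Result: q2

q2


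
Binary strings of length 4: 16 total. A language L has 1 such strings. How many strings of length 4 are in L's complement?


Alphabet: {0,1}
String length: 4
Total strings of length 4 = 2^4 = 16
Strings in L = 1
Complement = total - |L|
= 16 - 1
= 15

15


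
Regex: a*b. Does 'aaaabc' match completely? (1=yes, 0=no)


Pattern: a*b
String: 'aaaabc'
Pattern requires: zero or more 'a's followed by exactly one 'b'
Found 4 leading 'a's
Remaining: 'bc'
Remaining is not 'b' -> no match
Result: 0

0


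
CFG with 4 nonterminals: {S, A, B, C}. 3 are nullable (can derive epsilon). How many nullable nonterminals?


Nonterminals: {S, A, B, C}
A nonterminal is nullable if it can derive epsilon
Counting nullable nonterminals: 3
Total nullable = 3

3


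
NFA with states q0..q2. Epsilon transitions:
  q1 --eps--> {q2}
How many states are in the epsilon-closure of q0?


Starting from q0
Initialize closure = {q0}
q0 has no outgoing epsilon transitions -> nothing to add
Final closure: {q0}
Size = 1

1


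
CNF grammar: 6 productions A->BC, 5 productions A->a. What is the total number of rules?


CNF allows two rule forms:
  A -> BC (binary): 6 rules
  A -> a (terminal): 5 rules
Total = 6 + 5 = 11

11


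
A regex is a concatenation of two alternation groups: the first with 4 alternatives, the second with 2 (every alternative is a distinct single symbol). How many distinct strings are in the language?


First group: 4 alternatives
Second group: 2 alternatives
Concatenation: each choice from group 1 pairs with each from group 2
Total = 4 x 2 = 8

8


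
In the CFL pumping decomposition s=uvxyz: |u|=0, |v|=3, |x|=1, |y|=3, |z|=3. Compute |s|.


|s| = |u| + |v| + |x| + |y| + |z|
= 0 + 3 + 1 + 3 + 3
= 3 + 1 + 6
= 4 + 6
= 10

10


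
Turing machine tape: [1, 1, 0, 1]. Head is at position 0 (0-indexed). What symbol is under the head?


Tape: [1, 1, 0, 1]
Positions: 0 1 2 3
Values:    1 1 0 1
Head at position 0
tape[0] = 1

1


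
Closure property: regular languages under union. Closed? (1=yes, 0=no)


Regular languages are closed under:
- Union (DFA product construction)
- Intersection (DFA product construction)
- Complement (swap accept/reject states)
- Concatenation (NFA construction)
- Kleene star (NFA construction)
union is in this list
Therefore: closed

1


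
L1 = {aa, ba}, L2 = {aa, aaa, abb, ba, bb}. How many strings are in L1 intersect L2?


L1 = {aa, ba}
L2 = {aa, aaa, abb, ba, bb}
Checking each string in L1 against L2:
  'aa': in L2? Yes
  'ba': in L2? Yes
Intersection = {aa, ba}
|L1 ∩ L2| = 2

2


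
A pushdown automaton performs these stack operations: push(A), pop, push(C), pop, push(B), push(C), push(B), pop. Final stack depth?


Tracing stack operations:
  push(A) -> stack = [A], depth=1
  pop -> removed A, stack = [], depth=0
  push(C) -> stack = [C], depth=1
  pop -> removed C, stack = [], depth=0
  push(B) -> stack = [B], depth=1
  push(C) -> stack = [B,C], depth=2
  push(B) -> stack = [B,C,B], depth=3
  pop -> removed B, stack = [B,C], depth=2
Final depth = 2

2


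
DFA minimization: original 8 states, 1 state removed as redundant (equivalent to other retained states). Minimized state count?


Original DFA: 8 states
Redundant states removed: 1
Minimized states = original - removed
= 8 - 1
= 7

7


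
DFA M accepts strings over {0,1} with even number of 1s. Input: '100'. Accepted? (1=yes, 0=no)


DFA has 2 states: q_even (start, accept=yes) and q_odd
Processing string '100' character by character:
  Position 0: read '1', 1-count=1 -> q_odd
  Position 1: read '0', 1-count=1 -> q_odd (no change)
  Position 2: read '0', 1-count=1 -> q_odd (no change)
Final state: q_odd, total 1s = 1 (odd); the DFA requires an even count -> reject

0


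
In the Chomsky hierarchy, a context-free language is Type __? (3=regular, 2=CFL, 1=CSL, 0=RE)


Chomsky hierarchy levels:
  Type 3: Regular (DFA/NFA/regex)
  Type 2: Context-free (PDA)
  Type 1: Context-sensitive
  Type 0: Recursively enumerable (TM)
'context-free' corresponds to Type 2

2


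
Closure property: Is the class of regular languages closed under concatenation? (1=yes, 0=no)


Regular languages are closed under all standard operations:
- Union: Yes (product construction)
- Intersection: Yes (product construction)
- Complement: Yes (swap accept/reject)
- Concatenation: Yes (NFA construction)
Operation: concatenation -> Closed

1


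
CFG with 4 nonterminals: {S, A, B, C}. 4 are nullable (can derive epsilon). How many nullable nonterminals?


Nonterminals: {S, A, B, C}
A nonterminal is nullable if it can derive epsilon
Counting nullable nonterminals: 4
Total nullable = 4

4


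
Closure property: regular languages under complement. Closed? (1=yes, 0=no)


Regular languages are closed under:
- Union (DFA product construction)
- Intersection (DFA product construction)
- Complement (swap accept/reject states)
- Concatenation (NFA construction)
- Kleene star (NFA construction)
complement is in this list
Therefore: closed

1


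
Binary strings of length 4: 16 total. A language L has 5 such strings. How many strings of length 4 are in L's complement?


Alphabet: {0,1}
String length: 4
Total strings of length 4 = 2^4 = 16
Strings in L = 5
Complement = total - |L|
= 16 - 5
= 11

11


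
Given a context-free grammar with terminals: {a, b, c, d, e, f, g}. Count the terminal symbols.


Terminal symbols: a, b, c, d, e, f, g
Counting each: a (#1), b (#2), c (#3), d (#4), e (#5), f (#6), g (#7)
Total = 7

7


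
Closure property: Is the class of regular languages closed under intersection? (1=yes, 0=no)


Regular languages are closed under all standard operations:
- Union: Yes (product construction)
- Intersection: Yes (product construction)
- Complement: Yes (swap accept/reject)
- Concatenation: Yes (NFA construction)
Operation: intersection -> Closed

1


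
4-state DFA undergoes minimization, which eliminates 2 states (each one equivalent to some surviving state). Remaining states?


Original DFA: 4 states
Redundant states removed: 2
Minimized states = original - removed
= 4 - 2
= 2

2


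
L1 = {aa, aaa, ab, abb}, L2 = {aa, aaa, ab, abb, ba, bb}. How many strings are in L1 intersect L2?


L1 = {aa, aaa, ab, abb}
L2 = {aa, aaa, ab, abb, ba, bb}
Checking each string in L1 against L2:
  'aa': in L2? Yes
  'aaa': in L2? Yes
  'ab': in L2? Yes
  'abb': in L2? Yes
Intersection = {aa, aaa, ab, abb}
|L1 ∩ L2| = 4

4


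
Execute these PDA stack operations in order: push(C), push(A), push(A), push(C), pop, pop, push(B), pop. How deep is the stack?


Tracing stack operations:
  push(C) -> stack = [C], depth=1
  push(A) -> stack = [C,A], depth=2
  push(A) -> stack = [C,A,A], depth=3
  push(C) -> stack = [C,A,A,C], depth=4
  pop -> removed C, stack = [C,A,A], depth=3
  pop -> removed A, stack = [C,A], depth=2
  push(B) -> stack = [C,A,B], depth=3
  pop -> removed B, stack = [C,A], depth=2
Final depth = 2

2


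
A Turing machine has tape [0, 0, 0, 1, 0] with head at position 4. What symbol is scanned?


Tape: [0, 0, 0, 1, 0]
Positions: 0 1 2 3 4
Values:    0 0 0 1 0
Head at position 4
tape[4] = 0

0


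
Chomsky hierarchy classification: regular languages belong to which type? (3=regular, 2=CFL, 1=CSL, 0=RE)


Chomsky hierarchy levels:
  Type 3: Regular (DFA/NFA/regex)
  Type 2: Context-free (PDA)
  Type 1: Context-sensitive
  Type 0: Recursively enumerable (TM)
'regular' corresponds to Type 3

3


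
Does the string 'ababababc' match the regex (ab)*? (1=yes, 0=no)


Pattern: (ab)*
String: 'ababababc'
Pattern requires: zero or more repetitions of 'ab'
Length 9 is odd -> cannot be (ab)* -> no match
Result: 0

0


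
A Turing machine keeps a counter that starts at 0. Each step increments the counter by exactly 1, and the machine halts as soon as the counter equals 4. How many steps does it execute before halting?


Counter starts at 0. Counting sequence:
  Step 1: counter = 1
  Step 2: counter = 2
  Step 3: counter = 3
  Step 4: counter = 4
Counter reached 4 -> halt
Total steps = 4

4


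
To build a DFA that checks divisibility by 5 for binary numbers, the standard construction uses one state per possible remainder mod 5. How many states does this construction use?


Divisibility by 5 is tracked via the remainder mod 5: 0, 1, ..., 4
The construction assigns one state to each remainder
Number of remainders = 5

5


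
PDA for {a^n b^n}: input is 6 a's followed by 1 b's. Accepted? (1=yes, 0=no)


Language requires equal numbers of a's and b's
PDA pushes for each 'a', pops for each 'b'
Number of a's = 6
Number of b's = 1
6 != 1 -> Reject

0


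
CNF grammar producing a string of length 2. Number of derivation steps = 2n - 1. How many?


Chomsky Normal Form derivation:
String length n = 2
Each step either:
  - Splits a nonterminal into two (n-1 such steps)
  - Converts a nonterminal to terminal (n such steps)
Total = (n-1) + n = 2n - 1
= 2(2) - 1
= 4 - 1
= 3

3


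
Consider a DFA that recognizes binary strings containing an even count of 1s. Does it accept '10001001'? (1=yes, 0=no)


DFA has 2 states: q_even (start, accept=yes) and q_odd
Processing string '10001001' character by character:
  Position 0: read '1', 1-count=1 -> q_odd
  Position 1: read '0', 1-count=1 -> q_odd (no change)
  Position 2: read '0', 1-count=1 -> q_odd (no change)
  Position 3: read '0', 1-count=1 -> q_odd (no change)
  Position 4: read '1', 1-count=2 -> q_even
  Position 5: read '0', 1-count=2 -> q_even (no change)
  Position 6: read '0', 1-count=2 -> q_even (no change)
  Position 7: read '1', 1-count=3 -> q_odd
Final state: q_odd, total 1s = 3 (odd); the DFA requires an even count -> reject

0


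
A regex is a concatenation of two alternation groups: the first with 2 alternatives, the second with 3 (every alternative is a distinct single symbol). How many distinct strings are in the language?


First group: 2 alternatives
Second group: 3 alternatives
Concatenation: each choice from group 1 pairs with each from group 2
Total = 2 x 3 = 6

6


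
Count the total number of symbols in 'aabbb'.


String: 'aabbb'
Counting characters:
  'a' appears 2 time(s)
  'b' appears 3 time(s)
Total length = 2 + 3 = 5

5


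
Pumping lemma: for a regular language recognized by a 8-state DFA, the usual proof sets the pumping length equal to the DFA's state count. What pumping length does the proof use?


Pumping lemma for regular languages (standard proof):
Take p = |Q|, the number of DFA states.
Any string of length >= |Q| passes through |Q|+1 states while reading its first |Q| symbols,
so by pigeonhole some state repeats, giving the loop that can be pumped.
Here |Q| = 8
Therefore the proof uses p = 8

8


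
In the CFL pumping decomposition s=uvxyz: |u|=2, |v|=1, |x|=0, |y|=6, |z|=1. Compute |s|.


|s| = |u| + |v| + |x| + |y| + |z|
= 2 + 1 + 0 + 6 + 1
= 3 + 0 + 7
= 3 + 7
= 10

10


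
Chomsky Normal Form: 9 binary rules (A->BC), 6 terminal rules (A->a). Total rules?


CNF allows two rule forms:
  A -> BC (binary): 9 rules
  A -> a (terminal): 6 rules
Total = 9 + 6 = 15

15


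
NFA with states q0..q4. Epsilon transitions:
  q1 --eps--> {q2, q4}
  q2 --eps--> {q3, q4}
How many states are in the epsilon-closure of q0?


Starting from q0
Initialize closure = {q0}
q0 has no outgoing epsilon transitions -> nothing to add
Final closure: {q0}
Size = 1

1


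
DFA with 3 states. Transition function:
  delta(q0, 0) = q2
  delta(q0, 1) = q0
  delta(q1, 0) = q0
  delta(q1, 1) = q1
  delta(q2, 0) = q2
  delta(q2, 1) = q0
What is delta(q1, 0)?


Looking up transition function:
delta(q1, 0) in the table
Row: q1, Column: 0
Result: q0

q0


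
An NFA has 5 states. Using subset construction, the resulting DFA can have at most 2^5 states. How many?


NFA has 5 states
Subset construction: each DFA state = subset of NFA states
Maximum subsets = 2^5
2^5 = 32

32


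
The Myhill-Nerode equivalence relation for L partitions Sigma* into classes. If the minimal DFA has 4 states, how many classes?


Myhill-Nerode theorem:
Number of equivalence classes = number of states in minimal DFA
Minimal DFA states = 4
Therefore equivalence classes = 4

4


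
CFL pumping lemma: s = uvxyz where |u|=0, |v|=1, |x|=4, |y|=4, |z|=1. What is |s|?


|s| = |u| + |v| + |x| + |y| + |z|
= 0 + 1 + 4 + 4 + 1
= 1 + 4 + 5
= 5 + 5
= 10

10


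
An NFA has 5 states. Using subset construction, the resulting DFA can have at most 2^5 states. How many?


NFA has 5 states
Subset construction: each DFA state = subset of NFA states
Maximum subsets = 2^5
2^5 = 32

32


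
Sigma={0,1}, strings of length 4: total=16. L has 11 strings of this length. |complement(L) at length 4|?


Alphabet: {0,1}
String length: 4
Total strings of length 4 = 2^4 = 16
Strings in L = 11
Complement = total - |L|
= 16 - 11
= 5

5


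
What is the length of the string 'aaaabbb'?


String: 'aaaabbb'
Counting characters:
  'a' appears 4 time(s)
  'b' appears 3 time(s)
Total length = 4 + 3 = 7

7


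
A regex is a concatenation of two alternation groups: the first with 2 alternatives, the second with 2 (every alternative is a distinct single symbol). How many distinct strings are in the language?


First group: 2 alternatives
Second group: 2 alternatives
Concatenation: each choice from group 1 pairs with each from group 2
Total = 2 x 2 = 4

4


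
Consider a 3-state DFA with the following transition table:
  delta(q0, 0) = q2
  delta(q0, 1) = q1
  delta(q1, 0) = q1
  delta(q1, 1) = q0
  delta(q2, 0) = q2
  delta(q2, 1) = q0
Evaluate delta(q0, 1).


Looking up transition function:
delta(q0, 1) in the table
Row: q0, Column: 1
Result: q1

q1


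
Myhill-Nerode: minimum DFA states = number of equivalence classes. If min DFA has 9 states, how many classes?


Myhill-Nerode theorem:
Number of equivalence classes = number of states in minimal DFA
Minimal DFA states = 9
Therefore equivalence classes = 9

9


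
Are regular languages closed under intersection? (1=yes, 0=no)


Regular languages are closed under:
- Union (DFA product construction)
- Intersection (DFA product construction)
- Complement (swap accept/reject states)
- Concatenation (NFA construction)
- Kleene star (NFA construction)
intersection is in this list
Therefore: closed

1


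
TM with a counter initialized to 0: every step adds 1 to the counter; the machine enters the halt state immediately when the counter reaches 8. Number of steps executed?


Counter starts at 0. Counting sequence:
  Step 1: counter = 1
  Step 2: counter = 2
  Step 3: counter = 3
  Step 4: counter = 4
  Step 5: counter = 5
  Step 6: counter = 6
  Step 7: counter = 7
  Step 8: counter = 8
Counter reached 8 -> halt
Total steps = 8

8


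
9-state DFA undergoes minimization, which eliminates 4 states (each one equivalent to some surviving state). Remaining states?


Original DFA: 9 states
Redundant states removed: 4
Minimized states = original - removed
= 9 - 4
= 5

5


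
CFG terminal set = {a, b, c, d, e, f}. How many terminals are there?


Terminal symbols: a, b, c, d, e, f
Counting each: a (#1), b (#2), c (#3), d (#4), e (#5), f (#6)
Total = 6

6


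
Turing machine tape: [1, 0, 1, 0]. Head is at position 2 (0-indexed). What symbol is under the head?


Tape: [1, 0, 1, 0]
Positions: 0 1 2 3
Values:    1 0 1 0
Head at position 2
tape[2] = 1

1


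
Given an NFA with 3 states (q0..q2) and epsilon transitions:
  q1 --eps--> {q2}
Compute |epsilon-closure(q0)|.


Starting from q0
Initialize closure = {q0}
q0 has no outgoing epsilon transitions -> nothing to add
Final closure: {q0}
Size = 1

1


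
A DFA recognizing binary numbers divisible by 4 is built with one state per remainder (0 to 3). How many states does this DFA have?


Divisibility by 4 is tracked via the remainder mod 4: 0, 1, ..., 3
The construction assigns one state to each remainder
Number of remainders = 4

4


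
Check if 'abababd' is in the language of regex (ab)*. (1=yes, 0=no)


Pattern: (ab)*
String: 'abababd'
Pattern requires: zero or more repetitions of 'ab'
Length 7 is odd -> cannot be (ab)* -> no match
Result: 0

0


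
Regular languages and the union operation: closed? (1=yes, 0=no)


Regular languages are closed under all standard operations:
- Union: Yes (product construction)
- Intersection: Yes (product construction)
- Complement: Yes (swap accept/reject)
- Concatenation: Yes (NFA construction)
Operation: union -> Closed

1


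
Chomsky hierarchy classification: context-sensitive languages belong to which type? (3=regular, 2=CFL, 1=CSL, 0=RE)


Chomsky hierarchy levels:
  Type 3: Regular (DFA/NFA/regex)
  Type 2: Context-free (PDA)
  Type 1: Context-sensitive
  Type 0: Recursively enumerable (TM)
'context-sensitive' corresponds to Type 1

1


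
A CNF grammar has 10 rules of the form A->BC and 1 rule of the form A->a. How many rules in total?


CNF allows two rule forms:
  A -> BC (binary): 10 rules
  A -> a (terminal): 1 rule
Total = 10 + 1 = 11

11


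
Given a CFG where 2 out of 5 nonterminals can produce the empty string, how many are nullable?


Nonterminals: {S, A, B, C, D}
A nonterminal is nullable if it can derive epsilon
Counting nullable nonterminals: 2
Total nullable = 2

2


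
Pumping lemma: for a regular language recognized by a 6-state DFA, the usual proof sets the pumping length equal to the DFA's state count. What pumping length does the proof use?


Pumping lemma for regular languages (standard proof):
Take p = |Q|, the number of DFA states.
Any string of length >= |Q| passes through |Q|+1 states while reading its first |Q| symbols,
so by pigeonhole some state repeats, giving the loop that can be pumped.
Here |Q| = 6
Therefore the proof uses p = 6

6


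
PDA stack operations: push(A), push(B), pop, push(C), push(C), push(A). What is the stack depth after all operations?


Tracing stack operations:
  push(A) -> stack = [A], depth=1
  push(B) -> stack = [A,B], depth=2
  pop -> removed B, stack = [A], depth=1
  push(C) -> stack = [A,C], depth=2
  push(C) -> stack = [A,C,C], depth=3
  push(A) -> stack = [A,C,C,A], depth=4
Final depth = 4

4


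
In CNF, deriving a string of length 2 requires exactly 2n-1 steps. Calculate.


Chomsky Normal Form derivation:
String length n = 2
Each step either:
  - Splits a nonterminal into two (n-1 such steps)
  - Converts a nonterminal to terminal (n such steps)
Total = (n-1) + n = 2n - 1
= 2(2) - 1
= 4 - 1
= 3

3


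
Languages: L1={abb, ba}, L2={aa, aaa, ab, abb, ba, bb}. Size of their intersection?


L1 = {abb, ba}
L2 = {aa, aaa, ab, abb, ba, bb}
Checking each string in L1 against L2:
  'abb': in L2? Yes
  'ba': in L2? Yes
Intersection = {abb, ba}
|L1 ∩ L2| = 2

2


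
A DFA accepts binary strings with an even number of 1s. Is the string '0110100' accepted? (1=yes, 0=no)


DFA has 2 states: q_even (start, accept=yes) and q_odd
Processing string '0110100' character by character:
  Position 0: read '0', 1-count=0 -> q_even (no change)
  Position 1: read '1', 1-count=1 -> q_odd
  Position 2: read '1', 1-count=2 -> q_even
  Position 3: read '0', 1-count=2 -> q_even (no change)
  Position 4: read '1', 1-count=3 -> q_odd
  Position 5: read '0', 1-count=3 -> q_odd (no change)
  Position 6: read '0', 1-count=3 -> q_odd (no change)
Final state: q_odd, total 1s = 3 (odd); the DFA requires an even count -> reject

0


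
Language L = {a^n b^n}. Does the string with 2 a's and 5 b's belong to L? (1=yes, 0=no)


Language requires equal numbers of a's and b's
PDA pushes for each 'a', pops for each 'b'
Number of a's = 2
Number of b's = 5
2 != 5 -> Reject

0


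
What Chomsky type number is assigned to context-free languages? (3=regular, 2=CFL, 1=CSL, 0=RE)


Chomsky hierarchy levels:
  Type 3: Regular (DFA/NFA/regex)
  Type 2: Context-free (PDA)
  Type 1: Context-sensitive
  Type 0: Recursively enumerable (TM)
'context-free' corresponds to Type 2

2


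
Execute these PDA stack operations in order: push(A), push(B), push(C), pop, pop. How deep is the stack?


Tracing stack operations:
  push(A) -> stack = [A], depth=1
  push(B) -> stack = [A,B], depth=2
  push(C) -> stack = [A,B,C], depth=3
  pop -> removed C, stack = [A,B], depth=2
  pop -> removed B, stack = [A], depth=1
Final depth = 1

1


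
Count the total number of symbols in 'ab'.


String: 'ab'
Counting characters:
  'a' appears 1 time(s)
  'b' appears 1 time(s)
Total length = 1 + 1 = 2

2


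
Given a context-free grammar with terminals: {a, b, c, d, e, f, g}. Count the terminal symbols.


Terminal symbols: a, b, c, d, e, f, g
Counting each: a (#1), b (#2), c (#3), d (#4), e (#5), f (#6), g (#7)
Total = 7

7


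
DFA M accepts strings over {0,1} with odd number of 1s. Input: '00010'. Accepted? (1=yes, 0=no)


DFA has 2 states: q_even (start, accept=no) and q_odd
Processing string '00010' character by character:
  Position 0: read '0', 1-count=0 -> q_even (no change)
  Position 1: read '0', 1-count=0 -> q_even (no change)
  Position 2: read '0', 1-count=0 -> q_even (no change)
  Position 3: read '1', 1-count=1 -> q_odd
  Position 4: read '0', 1-count=1 -> q_odd (no change)
Final state: q_odd, total 1s = 1 (odd); the DFA requires an odd count -> accept

1


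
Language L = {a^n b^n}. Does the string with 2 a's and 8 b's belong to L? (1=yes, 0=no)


Language requires equal numbers of a's and b's
PDA pushes for each 'a', pops for each 'b'
Number of a's = 2
Number of b's = 8
2 != 8 -> Reject

0


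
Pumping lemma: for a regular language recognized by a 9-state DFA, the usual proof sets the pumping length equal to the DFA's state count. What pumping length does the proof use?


Pumping lemma for regular languages (standard proof):
Take p = |Q|, the number of DFA states.
Any string of length >= |Q| passes through |Q|+1 states while reading its first |Q| symbols,
so by pigeonhole some state repeats, giving the loop that can be pumped.
Here |Q| = 9
Therefore the proof uses p = 9

9


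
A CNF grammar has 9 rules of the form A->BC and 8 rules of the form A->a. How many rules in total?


CNF allows two rule forms:
  A -> BC (binary): 9 rules
  A -> a (terminal): 8 rules
Total = 9 + 8 = 17

17


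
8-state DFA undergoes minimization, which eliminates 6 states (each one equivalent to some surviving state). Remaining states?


Original DFA: 8 states
Redundant states removed: 6
Minimized states = original - removed
= 8 - 6
= 2

2


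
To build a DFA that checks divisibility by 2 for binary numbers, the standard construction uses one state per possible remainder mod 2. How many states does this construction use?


Divisibility by 2 is tracked via the remainder mod 2: 0, 1, ..., 1
The construction assigns one state to each remainder
Number of remainders = 2

2


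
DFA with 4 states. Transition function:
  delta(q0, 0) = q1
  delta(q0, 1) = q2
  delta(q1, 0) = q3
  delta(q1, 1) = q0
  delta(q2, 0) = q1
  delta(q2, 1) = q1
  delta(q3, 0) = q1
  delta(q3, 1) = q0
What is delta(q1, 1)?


Looking up transition function:
delta(q1, 1) in the table
Row: q1, Column: 1
Result: q0

q0


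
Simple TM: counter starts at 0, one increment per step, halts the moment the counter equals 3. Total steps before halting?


Counter starts at 0. Counting sequence:
  Step 1: counter = 1
  Step 2: counter = 2
  Step 3: counter = 3
Counter reached 3 -> halt
Total steps = 3

3


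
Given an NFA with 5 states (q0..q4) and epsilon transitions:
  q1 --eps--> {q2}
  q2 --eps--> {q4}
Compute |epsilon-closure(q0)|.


Starting from q0
Initialize closure = {q0}
q0 has no outgoing epsilon transitions -> nothing to add
Final closure: {q0}
Size = 1

1


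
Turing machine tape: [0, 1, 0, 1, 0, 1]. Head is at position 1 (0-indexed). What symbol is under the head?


Tape: [0, 1, 0, 1, 0, 1]
Positions: 0 1 2 3 4 5
Values:    0 1 0 1 0 1
Head at position 1
tape[1] = 1

1


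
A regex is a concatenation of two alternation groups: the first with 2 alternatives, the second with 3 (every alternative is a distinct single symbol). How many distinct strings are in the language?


First group: 2 alternatives
Second group: 3 alternatives
Concatenation: each choice from group 1 pairs with each from group 2
Total = 2 x 3 = 6

6


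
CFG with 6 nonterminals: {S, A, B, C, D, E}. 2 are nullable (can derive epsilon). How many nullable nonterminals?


Nonterminals: {S, A, B, C, D, E}
A nonterminal is nullable if it can derive epsilon
Counting nullable nonterminals: 2
Total nullable = 2

2


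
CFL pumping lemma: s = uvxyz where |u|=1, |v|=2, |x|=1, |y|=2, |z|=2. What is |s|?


|s| = |u| + |v| + |x| + |y| + |z|
= 1 + 2 + 1 + 2 + 2
= 3 + 1 + 4
= 4 + 4
= 8

8


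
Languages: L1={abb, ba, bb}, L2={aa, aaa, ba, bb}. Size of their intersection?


L1 = {abb, ba, bb}
L2 = {aa, aaa, ba, bb}
Checking each string in L1 against L2:
  'abb': in L2? No
  'ba': in L2? Yes
  'bb': in L2? Yes
Intersection = {ba, bb}
|L1 ∩ L2| = 2

2


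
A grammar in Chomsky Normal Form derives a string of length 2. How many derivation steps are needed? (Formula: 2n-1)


Chomsky Normal Form derivation:
String length n = 2
Each step either:
  - Splits a nonterminal into two (n-1 such steps)
  - Converts a nonterminal to terminal (n such steps)
Total = (n-1) + n = 2n - 1
= 2(2) - 1
= 4 - 1
= 3

3


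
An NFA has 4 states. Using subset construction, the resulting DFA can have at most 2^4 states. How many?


NFA has 4 states
Subset construction: each DFA state = subset of NFA states
Maximum subsets = 2^4
2^4 = 16

16


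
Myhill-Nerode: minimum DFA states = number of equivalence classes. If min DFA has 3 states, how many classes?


Myhill-Nerode theorem:
Number of equivalence classes = number of states in minimal DFA
Minimal DFA states = 3
Therefore equivalence classes = 3

3


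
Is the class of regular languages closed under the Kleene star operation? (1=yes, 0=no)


Regular languages are closed under:
- Union (DFA product construction)
- Intersection (DFA product construction)
- Complement (swap accept/reject states)
- Concatenation (NFA construction)
- Kleene star (NFA construction)
Kleene star is in this list
Therefore: closed

1


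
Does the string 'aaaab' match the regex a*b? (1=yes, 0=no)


Pattern: a*b
String: 'aaaab'
Pattern requires: zero or more 'a's followed by exactly one 'b'
Found 4 leading 'a's
Remaining: 'b'
Remaining is exactly 'b' -> match
Result: 1

1


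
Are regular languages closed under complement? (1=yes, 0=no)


Regular languages are closed under all standard operations:
- Union: Yes (product construction)
- Intersection: Yes (product construction)
- Complement: Yes (swap accept/reject)
- Concatenation: Yes (NFA construction)
Operation: complement -> Closed

1


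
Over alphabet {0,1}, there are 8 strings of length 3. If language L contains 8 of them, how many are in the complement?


Alphabet: {0,1}
String length: 3
Total strings of length 3 = 2^3 = 8
Strings in L = 8
Complement = total - |L|
= 8 - 8
= 0

0


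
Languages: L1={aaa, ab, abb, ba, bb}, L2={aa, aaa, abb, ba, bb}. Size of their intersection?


L1 = {aaa, ab, abb, ba, bb}
L2 = {aa, aaa, abb, ba, bb}
Checking each string in L1 against L2:
  'aaa': in L2? Yes
  'ab': in L2? No
  'abb': in L2? Yes
  'ba': in L2? Yes
  'bb': in L2? Yes
Intersection = {aaa, abb, ba, bb}
|L1 ∩ L2| = 4

4


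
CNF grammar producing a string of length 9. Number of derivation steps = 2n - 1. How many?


Chomsky Normal Form derivation:
String length n = 9
Each step either:
  - Splits a nonterminal into two (n-1 such steps)
  - Converts a nonterminal to terminal (n such steps)
Total = (n-1) + n = 2n - 1
= 2(9) - 1
= 18 - 1
= 17

17


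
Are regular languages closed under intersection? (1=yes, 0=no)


Regular languages are closed under:
- Union (DFA product construction)
- Intersection (DFA product construction)
- Complement (swap accept/reject states)
- Concatenation (NFA construction)
- Kleene star (NFA construction)
intersection is in this list
Therefore: closed

1


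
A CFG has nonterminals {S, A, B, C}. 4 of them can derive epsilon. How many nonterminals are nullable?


Nonterminals: {S, A, B, C}
A nonterminal is nullable if it can derive epsilon
Counting nullable nonterminals: 4
Total nullable = 4

4


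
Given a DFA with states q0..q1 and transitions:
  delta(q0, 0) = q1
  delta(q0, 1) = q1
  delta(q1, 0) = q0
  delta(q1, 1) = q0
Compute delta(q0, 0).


Looking up transition function:
delta(q0, 0) in the table
Row: q0, Column: 0
Result: q1

q1


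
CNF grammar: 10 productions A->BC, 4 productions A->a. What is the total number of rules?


CNF allows two rule forms:
  A -> BC (binary): 10 rules
  A -> a (terminal): 4 rules
Total = 10 + 4 = 14

14


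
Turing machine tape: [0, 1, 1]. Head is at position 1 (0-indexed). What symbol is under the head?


Tape: [0, 1, 1]
Positions: 0 1 2
Values:    0 1 1
Head at position 1
tape[1] = 1

1


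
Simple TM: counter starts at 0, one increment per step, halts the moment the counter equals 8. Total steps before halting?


Counter starts at 0. Counting sequence:
  Step 1: counter = 1
  Step 2: counter = 2
  Step 3: counter = 3
  Step 4: counter = 4
  Step 5: counter = 5
  Step 6: counter = 6
  Step 7: counter = 7
  Step 8: counter = 8
Counter reached 8 -> halt
Total steps = 8

8


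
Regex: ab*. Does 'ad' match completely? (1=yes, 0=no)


Pattern: ab*
String: 'ad'
Pattern requires: exactly one 'a' followed by zero or more 'b's
First char is 'a' -> OK
Rest 'd': all b's? No
Result: 0

0


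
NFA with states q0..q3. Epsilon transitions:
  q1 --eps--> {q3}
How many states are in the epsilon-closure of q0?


Starting from q0
Initialize closure = {q0}
q0 has no outgoing epsilon transitions -> nothing to add
Final closure: {q0}
Size = 1

1


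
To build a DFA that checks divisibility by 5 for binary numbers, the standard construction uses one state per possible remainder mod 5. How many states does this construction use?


Divisibility by 5 is tracked via the remainder mod 5: 0, 1, ..., 4
The construction assigns one state to each remainder
Number of remainders = 5

5


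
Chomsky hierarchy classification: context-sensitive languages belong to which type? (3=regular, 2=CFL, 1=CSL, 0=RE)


Chomsky hierarchy levels:
  Type 3: Regular (DFA/NFA/regex)
  Type 2: Context-free (PDA)
  Type 1: Context-sensitive
  Type 0: Recursively enumerable (TM)
'context-sensitive' corresponds to Type 1

1


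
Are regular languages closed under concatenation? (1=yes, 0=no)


Regular languages are closed under all standard operations:
- Union: Yes (product construction)
- Intersection: Yes (product construction)
- Complement: Yes (swap accept/reject)
- Concatenation: Yes (NFA construction)
Operation: concatenation -> Closed

1


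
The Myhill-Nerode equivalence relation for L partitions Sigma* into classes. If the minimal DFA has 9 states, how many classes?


Myhill-Nerode theorem:
Number of equivalence classes = number of states in minimal DFA
Minimal DFA states = 9
Therefore equivalence classes = 9

9


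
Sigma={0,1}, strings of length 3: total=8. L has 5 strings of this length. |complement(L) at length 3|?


Alphabet: {0,1}
String length: 3
Total strings of length 3 = 2^3 = 8
Strings in L = 5
Complement = total - |L|
= 8 - 5
= 3

3


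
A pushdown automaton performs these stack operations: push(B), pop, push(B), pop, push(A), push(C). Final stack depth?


Tracing stack operations:
  push(B) -> stack = [B], depth=1
  pop -> removed B, stack = [], depth=0
  push(B) -> stack = [B], depth=1
  pop -> removed B, stack = [], depth=0
  push(A) -> stack = [A], depth=1
  push(C) -> stack = [A,C], depth=2
Final depth = 2

2


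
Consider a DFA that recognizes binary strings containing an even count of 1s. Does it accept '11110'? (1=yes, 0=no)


DFA has 2 states: q_even (start, accept=yes) and q_odd
Processing string '11110' character by character:
  Position 0: read '1', 1-count=1 -> q_odd
  Position 1: read '1', 1-count=2 -> q_even
  Position 2: read '1', 1-count=3 -> q_odd
  Position 3: read '1', 1-count=4 -> q_even
  Position 4: read '0', 1-count=4 -> q_even (no change)
Final state: q_even, total 1s = 4 (even); the DFA requires an even count -> accept

1


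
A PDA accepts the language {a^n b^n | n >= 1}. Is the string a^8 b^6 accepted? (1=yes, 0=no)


Language requires equal numbers of a's and b's
PDA pushes for each 'a', pops for each 'b'
Number of a's = 8
Number of b's = 6
8 != 6 -> Reject

0


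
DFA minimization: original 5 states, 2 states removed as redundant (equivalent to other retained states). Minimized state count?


Original DFA: 5 states
Redundant states removed: 2
Minimized states = original - removed
= 5 - 2
= 3

3


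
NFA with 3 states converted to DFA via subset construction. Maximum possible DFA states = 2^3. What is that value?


NFA has 3 states
Subset construction: each DFA state = subset of NFA states
Maximum subsets = 2^3
2^3 = 8

8


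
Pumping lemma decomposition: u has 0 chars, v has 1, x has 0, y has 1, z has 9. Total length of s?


|s| = |u| + |v| + |x| + |y| + |z|
= 0 + 1 + 0 + 1 + 9
= 1 + 0 + 10
= 1 + 10
= 11

11


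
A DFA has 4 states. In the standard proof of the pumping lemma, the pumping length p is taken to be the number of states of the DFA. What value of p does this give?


Pumping lemma for regular languages (standard proof):
Take p = |Q|, the number of DFA states.
Any string of length >= |Q| passes through |Q|+1 states while reading its first |Q| symbols,
so by pigeonhole some state repeats, giving the loop that can be pumped.
Here |Q| = 4
Therefore the proof uses p = 4

4


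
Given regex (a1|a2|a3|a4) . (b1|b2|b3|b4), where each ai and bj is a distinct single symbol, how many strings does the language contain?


First group: 4 alternatives
Second group: 4 alternatives
Concatenation: each choice from group 1 pairs with each from group 2
Total = 4 x 4 = 16

16


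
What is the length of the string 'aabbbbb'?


String: 'aabbbbb'
Counting characters:
  'a' appears 2 time(s)
  'b' appears 5 time(s)
Total length = 2 + 5 = 7

7


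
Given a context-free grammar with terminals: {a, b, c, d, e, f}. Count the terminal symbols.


Terminal symbols: a, b, c, d, e, f
Counting each: a (#1), b (#2), c (#3), d (#4), e (#5), f (#6)
Total = 6

6


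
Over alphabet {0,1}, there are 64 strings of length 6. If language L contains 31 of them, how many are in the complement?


Alphabet: {0,1}
String length: 6
Total strings of length 6 = 2^6 = 64
Strings in L = 31
Complement = total - |L|
= 64 - 31
= 33

33


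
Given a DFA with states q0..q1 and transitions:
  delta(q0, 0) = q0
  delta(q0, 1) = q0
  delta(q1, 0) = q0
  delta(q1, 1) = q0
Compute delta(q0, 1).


Looking up transition function:
delta(q0, 1) in the table
Row: q0, Column: 1
Result: q0

q0


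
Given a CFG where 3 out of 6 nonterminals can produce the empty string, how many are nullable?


Nonterminals: {S, A, B, C, D, E}
A nonterminal is nullable if it can derive epsilon
Counting nullable nonterminals: 3
Total nullable = 3

3


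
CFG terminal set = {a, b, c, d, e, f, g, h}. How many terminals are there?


Terminal symbols: a, b, c, d, e, f, g, h
Counting each: a (#1), b (#2), c (#3), d (#4), e (#5), f (#6), g (#7), h (#8)
Total = 8

8


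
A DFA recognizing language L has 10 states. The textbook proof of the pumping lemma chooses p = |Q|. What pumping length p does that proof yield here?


Pumping lemma for regular languages (standard proof):
Take p = |Q|, the number of DFA states.
Any string of length >= |Q| passes through |Q|+1 states while reading its first |Q| symbols,
so by pigeonhole some state repeats, giving the loop that can be pumped.
Here |Q| = 10
Therefore the proof uses p = 10

10


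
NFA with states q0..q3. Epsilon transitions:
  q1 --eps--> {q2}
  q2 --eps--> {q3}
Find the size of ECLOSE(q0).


Starting from q0
Initialize closure = {q0}
q0 has no outgoing epsilon transitions -> nothing to add
Final closure: {q0}
Size = 1

1


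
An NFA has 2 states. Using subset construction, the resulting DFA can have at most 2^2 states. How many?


NFA has 2 states
Subset construction: each DFA state = subset of NFA states
Maximum subsets = 2^2
2^2 = 4

4


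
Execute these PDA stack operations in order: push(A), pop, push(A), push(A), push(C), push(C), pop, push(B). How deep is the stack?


Tracing stack operations:
  push(A) -> stack = [A], depth=1
  pop -> removed A, stack = [], depth=0
  push(A) -> stack = [A], depth=1
  push(A) -> stack = [A,A], depth=2
  push(C) -> stack = [A,A,C], depth=3
  push(C) -> stack = [A,A,C,C], depth=4
  pop -> removed C, stack = [A,A,C], depth=3
  push(B) -> stack = [A,A,C,B], depth=4
Final depth = 4

4


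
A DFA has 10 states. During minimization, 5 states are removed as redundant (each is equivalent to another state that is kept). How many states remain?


Original DFA: 10 states
Redundant states removed: 5
Minimized states = original - removed
= 10 - 5
= 5

5


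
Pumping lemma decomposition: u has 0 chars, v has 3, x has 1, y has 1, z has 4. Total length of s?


|s| = |u| + |v| + |x| + |y| + |z|
= 0 + 3 + 1 + 1 + 4
= 3 + 1 + 5
= 4 + 5
= 9

9


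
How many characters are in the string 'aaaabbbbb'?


String: 'aaaabbbbb'
Counting characters:
  'a' appears 4 time(s)
  'b' appears 5 time(s)
Total length = 4 + 5 = 9

9


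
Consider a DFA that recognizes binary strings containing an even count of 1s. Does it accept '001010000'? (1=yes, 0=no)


DFA has 2 states: q_even (start, accept=yes) and q_odd
Processing string '001010000' character by character:
  Position 0: read '0', 1-count=0 -> q_even (no change)
  Position 1: read '0', 1-count=0 -> q_even (no change)
  Position 2: read '1', 1-count=1 -> q_odd
  Position 3: read '0', 1-count=1 -> q_odd (no change)
  Position 4: read '1', 1-count=2 -> q_even
  Position 5: read '0', 1-count=2 -> q_even (no change)
  Position 6: read '0', 1-count=2 -> q_even (no change)
  Position 7: read '0', 1-count=2 -> q_even (no change)
  Position 8: read '0', 1-count=2 -> q_even (no change)
Final state: q_even, total 1s = 2 (even); the DFA requires an even count -> accept

1


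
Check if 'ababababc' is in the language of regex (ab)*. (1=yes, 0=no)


Pattern: (ab)*
String: 'ababababc'
Pattern requires: zero or more repetitions of 'ab'
Length 9 is odd -> cannot be (ab)* -> no match
Result: 0

0


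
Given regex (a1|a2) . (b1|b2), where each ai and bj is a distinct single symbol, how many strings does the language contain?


First group: 2 alternatives
Second group: 2 alternatives
Concatenation: each choice from group 1 pairs with each from group 2
Total = 2 x 2 = 4

4


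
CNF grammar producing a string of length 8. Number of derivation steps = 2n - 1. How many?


Chomsky Normal Form derivation:
String length n = 8
Each step either:
  - Splits a nonterminal into two (n-1 such steps)
  - Converts a nonterminal to terminal (n such steps)
Total = (n-1) + n = 2n - 1
= 2(8) - 1
= 16 - 1
= 15

15


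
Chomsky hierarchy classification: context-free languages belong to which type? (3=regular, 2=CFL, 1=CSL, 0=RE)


Chomsky hierarchy levels:
  Type 3: Regular (DFA/NFA/regex)
  Type 2: Context-free (PDA)
  Type 1: Context-sensitive
  Type 0: Recursively enumerable (TM)
'context-free' corresponds to Type 2

2
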